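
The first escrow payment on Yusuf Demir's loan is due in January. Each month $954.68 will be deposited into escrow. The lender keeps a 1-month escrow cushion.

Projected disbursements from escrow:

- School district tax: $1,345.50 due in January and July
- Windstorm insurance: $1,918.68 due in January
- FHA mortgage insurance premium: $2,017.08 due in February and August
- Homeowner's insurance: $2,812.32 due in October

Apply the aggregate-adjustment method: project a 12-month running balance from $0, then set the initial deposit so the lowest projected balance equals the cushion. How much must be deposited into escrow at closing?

Cushion = 1 × $954.68 = $954.68
Trial balance (start $0, +$954.68 each month, − disbursements):
  Jan: +$954.68 − $3,264.18 → -$2,309.50
  Feb: +$954.68 − $2,017.08 → -$3,371.90
  Mar: +$954.68 → -$2,417.22
  Apr: +$954.68 → -$1,462.54
  May: +$954.68 → -$507.86
  Jun: +$954.68 → $446.82
  Jul: +$954.68 − $1,345.50 → $56.00
  Aug: +$954.68 − $2,017.08 → -$1,006.40
  Sep: +$954.68 → -$51.72
  Oct: +$954.68 − $2,812.32 → -$1,909.36
  Nov: +$954.68 → -$954.68
  Dec: +$954.68 → $0.00
Lowest trial balance = -$3,371.90 (Feb)
Initial deposit = cushion − low point = $954.68 − (-$3,371.90) = $4,326.58

$4,326.58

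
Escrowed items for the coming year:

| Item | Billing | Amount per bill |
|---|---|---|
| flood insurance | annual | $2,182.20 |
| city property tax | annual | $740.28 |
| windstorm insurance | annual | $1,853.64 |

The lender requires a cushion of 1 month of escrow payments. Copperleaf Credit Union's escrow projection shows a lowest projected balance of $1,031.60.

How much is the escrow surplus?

$633.59

Flood insurance: $2,182.20 annually
City property tax: $740.28 annually
Windstorm insurance: $1,853.64 annually
Annual escrow total = $2,182.20 + $740.28 + $1,853.64 = $4,776.12
Monthly = $4,776.12 / 12 = $398.01
Required cushion = 1 × $398.01 = $398.01
Surplus = $1,031.60 − $398.01 = $633.59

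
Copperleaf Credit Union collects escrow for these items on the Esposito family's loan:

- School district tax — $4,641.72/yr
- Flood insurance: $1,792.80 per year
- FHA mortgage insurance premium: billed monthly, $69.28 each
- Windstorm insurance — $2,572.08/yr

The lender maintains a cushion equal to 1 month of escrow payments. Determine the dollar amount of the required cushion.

School district tax — $4,641.72 per year
Flood insurance — $1,792.80 per year
FHA mortgage insurance premium — $69.28 × 12 = $831.36 per year
Windstorm insurance — $2,572.08 per year
Combined annual = $9,837.96
Monthly = $9,837.96 ÷ 12 = $819.83
Reserve = 1 × $819.83 = $819.83

$819.83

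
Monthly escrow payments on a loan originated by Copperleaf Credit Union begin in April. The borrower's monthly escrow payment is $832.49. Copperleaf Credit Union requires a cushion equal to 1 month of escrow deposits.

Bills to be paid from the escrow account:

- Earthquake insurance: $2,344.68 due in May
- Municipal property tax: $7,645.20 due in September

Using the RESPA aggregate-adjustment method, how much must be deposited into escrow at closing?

Cushion = 1 × $832.49 = $832.49
Trial balance (start $0, +$832.49 each month, − disbursements):
  Apr: +$832.49 → $832.49
  May: +$832.49 − $2,344.68 → -$679.70
  Jun: +$832.49 → $152.79
  Jul: +$832.49 → $985.28
  Aug: +$832.49 → $1,817.77
  Sep: +$832.49 − $7,645.20 → -$4,994.94
  Oct: +$832.49 → -$4,162.45
  Nov: +$832.49 → -$3,329.96
  Dec: +$832.49 → -$2,497.47
  Jan: +$832.49 → -$1,664.98
  Feb: +$832.49 → -$832.49
  Mar: +$832.49 → $0.00
Lowest trial balance = -$4,994.94 (Sep)
Initial deposit = cushion − low point = $832.49 − (-$4,994.94) = $5,827.43

$5,827.43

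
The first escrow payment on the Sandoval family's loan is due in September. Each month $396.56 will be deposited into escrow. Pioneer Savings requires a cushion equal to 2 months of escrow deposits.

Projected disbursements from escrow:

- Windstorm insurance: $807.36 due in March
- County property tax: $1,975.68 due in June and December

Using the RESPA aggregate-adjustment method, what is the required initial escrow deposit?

$1,586.24

Cushion = 2 × $396.56 = $793.12
Trial balance (start $0, +$396.56 each month, − disbursements):
  Sep: +$396.56 → $396.56
  Oct: +$396.56 → $793.12
  Nov: +$396.56 → $1,189.68
  Dec: +$396.56 − $1,975.68 → -$389.44
  Jan: +$396.56 → $7.12
  Feb: +$396.56 → $403.68
  Mar: +$396.56 − $807.36 → -$7.12
  Apr: +$396.56 → $389.44
  May: +$396.56 → $786.00
  Jun: +$396.56 − $1,975.68 → -$793.12
  Jul: +$396.56 → -$396.56
  Aug: +$396.56 → $0.00
Lowest trial balance = -$793.12 (Jun)
Initial deposit = cushion − low point = $793.12 − (-$793.12) = $1,586.24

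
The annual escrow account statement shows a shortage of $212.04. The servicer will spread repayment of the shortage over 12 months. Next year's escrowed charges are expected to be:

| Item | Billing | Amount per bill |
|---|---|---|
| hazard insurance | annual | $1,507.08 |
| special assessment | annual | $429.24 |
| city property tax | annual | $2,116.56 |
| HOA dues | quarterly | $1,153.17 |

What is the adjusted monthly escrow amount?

$739.80

Hazard insurance: $1,507.08 per year
Special assessment: $429.24 per year
City property tax: $2,116.56 per year
HOA dues: $1,153.17 × 4 = $4,612.68 per year
Annual escrow total = $1,507.08 + $429.24 + $2,116.56 + $4,612.68 = $8,665.56
Monthly escrow = $8,665.56 ÷ 12 = $722.13
Shortage per month = $212.04 / 12 = $17.67
New monthly escrow = $722.13 + $17.67 = $739.80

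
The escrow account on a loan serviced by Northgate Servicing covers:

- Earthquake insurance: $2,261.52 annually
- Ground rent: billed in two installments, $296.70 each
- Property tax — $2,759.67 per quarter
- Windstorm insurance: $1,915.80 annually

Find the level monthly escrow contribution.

Earthquake insurance: $2,261.52
Ground rent: $296.70 × 2 = $593.40
Property tax: $2,759.67 × 4 = $11,038.68
Windstorm insurance: $1,915.80
Total annual escrow = $2,261.52 + $593.40 + $11,038.68 + $1,915.80 = $15,809.40
Base monthly escrow = $15,809.40 / 12 = $1,317.45

$1,317.45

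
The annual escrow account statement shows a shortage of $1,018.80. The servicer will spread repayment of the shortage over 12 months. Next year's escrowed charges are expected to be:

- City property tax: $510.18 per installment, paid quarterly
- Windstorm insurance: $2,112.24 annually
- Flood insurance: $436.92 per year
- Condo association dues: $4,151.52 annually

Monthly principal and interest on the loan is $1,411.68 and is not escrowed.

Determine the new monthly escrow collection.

$813.35

City property tax = $510.18 × 4 = $2,040.72 per year
Windstorm insurance = $2,112.24 per year
Flood insurance = $436.92 per year
Condo association dues = $4,151.52 per year
Combined annual = $8,741.40
Monthly escrow = $8,741.40 / 12 = $728.45
Monthly shortage recovery: $1,018.80 / 12 = $84.90
New monthly escrow = $728.45 + $84.90 = $813.35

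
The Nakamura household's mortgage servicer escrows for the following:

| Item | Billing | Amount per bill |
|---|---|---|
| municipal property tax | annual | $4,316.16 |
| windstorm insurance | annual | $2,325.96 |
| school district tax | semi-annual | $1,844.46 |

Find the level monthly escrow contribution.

Municipal property tax — $4,316.16 annually
Windstorm insurance — $2,325.96 annually
School district tax — $1,844.46 × 2 = $3,688.92 annually
Annual escrow total = $10,331.04
Monthly escrow = $10,331.04 ÷ 12 = $860.92

$860.92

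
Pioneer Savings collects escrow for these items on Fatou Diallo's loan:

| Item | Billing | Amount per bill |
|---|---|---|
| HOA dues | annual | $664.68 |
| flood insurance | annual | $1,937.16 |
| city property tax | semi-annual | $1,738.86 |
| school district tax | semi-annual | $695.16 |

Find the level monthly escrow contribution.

HOA dues — $664.68
Flood insurance — $1,937.16
City property tax — $1,738.86 × 2 = $3,477.72
School district tax — $695.16 × 2 = $1,390.32
Yearly total = $664.68 + $1,937.16 + $3,477.72 + $1,390.32 = $7,469.88
Per month = $7,469.88 / 12 = $622.49

$622.49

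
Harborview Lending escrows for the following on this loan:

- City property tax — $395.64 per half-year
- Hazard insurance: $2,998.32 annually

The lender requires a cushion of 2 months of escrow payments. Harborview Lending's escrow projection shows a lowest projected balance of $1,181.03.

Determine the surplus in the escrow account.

$549.43

City property tax — $395.64 × 2 = $791.28 per year
Hazard insurance — $2,998.32 per year
Yearly total = $791.28 + $2,998.32 = $3,789.60
Base monthly escrow = $3,789.60 / 12 = $315.80
Required cushion = 2 × $315.80 = $631.60
Excess over cushion: $1,181.03 − $631.60 = $549.43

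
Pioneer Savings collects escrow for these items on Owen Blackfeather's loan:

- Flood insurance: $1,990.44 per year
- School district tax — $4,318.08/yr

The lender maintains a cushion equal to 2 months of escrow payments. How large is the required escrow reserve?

Flood insurance: $1,990.44 annually
School district tax: $4,318.08 annually
Annual escrow total = $6,308.52
Base monthly escrow = $6,308.52 / 12 = $525.71
Cushion = 2 × $525.71 = $1,051.42

$1,051.42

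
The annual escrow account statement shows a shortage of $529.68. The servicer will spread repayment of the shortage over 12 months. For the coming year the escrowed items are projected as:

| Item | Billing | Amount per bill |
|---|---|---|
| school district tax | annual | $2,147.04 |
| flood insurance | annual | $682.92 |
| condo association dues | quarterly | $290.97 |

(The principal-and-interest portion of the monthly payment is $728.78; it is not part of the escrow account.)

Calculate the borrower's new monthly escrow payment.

School district tax: $2,147.04 per year
Flood insurance: $682.92 per year
Condo association dues: $290.97 × 4 = $1,163.88 per year
Yearly total = $2,147.04 + $682.92 + $1,163.88 = $3,993.84
Base monthly escrow = $3,993.84 ÷ 12 = $332.82
Shortage spread = $529.68 ÷ 12 = $44.14/mo
New monthly escrow = $332.82 + $44.14 = $376.96

$376.96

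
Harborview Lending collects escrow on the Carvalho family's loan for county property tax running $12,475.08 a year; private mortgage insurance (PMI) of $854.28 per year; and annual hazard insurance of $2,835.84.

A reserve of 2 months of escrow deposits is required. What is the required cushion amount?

County property tax — $12,475.08 annually
Private mortgage insurance (PMI) — $854.28 annually
Hazard insurance — $2,835.84 annually
Total annual escrow = $12,475.08 + $854.28 + $2,835.84 = $16,165.20
Base monthly escrow = $16,165.20 / 12 = $1,347.10
Cushion = 2 × $1,347.10 = $2,694.20

$2,694.20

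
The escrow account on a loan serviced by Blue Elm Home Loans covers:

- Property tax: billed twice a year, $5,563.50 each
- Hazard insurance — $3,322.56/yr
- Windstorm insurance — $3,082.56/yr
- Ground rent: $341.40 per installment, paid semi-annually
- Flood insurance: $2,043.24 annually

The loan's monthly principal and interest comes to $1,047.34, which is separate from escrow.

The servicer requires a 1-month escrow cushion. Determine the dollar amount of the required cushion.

$1,688.18

Property tax: $5,563.50 × 2 = $11,127.00
Hazard insurance: $3,322.56
Windstorm insurance: $3,082.56
Ground rent: $341.40 × 2 = $682.80
Flood insurance: $2,043.24
Total annual escrow = $20,258.16
Per month = $20,258.16 ÷ 12 = $1,688.18
Required cushion = 1 × $1,688.18 = $1,688.18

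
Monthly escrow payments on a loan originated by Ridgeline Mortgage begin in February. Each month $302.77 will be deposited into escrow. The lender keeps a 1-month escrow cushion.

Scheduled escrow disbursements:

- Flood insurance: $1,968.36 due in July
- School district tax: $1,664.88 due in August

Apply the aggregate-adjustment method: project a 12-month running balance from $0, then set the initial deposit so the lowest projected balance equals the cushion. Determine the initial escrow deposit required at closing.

Cushion = 1 × $302.77 = $302.77
Trial balance (start $0, +$302.77 each month, − disbursements):
  Feb: +$302.77 → $302.77
  Mar: +$302.77 → $605.54
  Apr: +$302.77 → $908.31
  May: +$302.77 → $1,211.08
  Jun: +$302.77 → $1,513.85
  Jul: +$302.77 − $1,968.36 → -$151.74
  Aug: +$302.77 − $1,664.88 → -$1,513.85
  Sep: +$302.77 → -$1,211.08
  Oct: +$302.77 → -$908.31
  Nov: +$302.77 → -$605.54
  Dec: +$302.77 → -$302.77
  Jan: +$302.77 → $0.00
Lowest trial balance = -$1,513.85 (Aug)
Initial deposit = cushion − low point = $302.77 − (-$1,513.85) = $1,816.62

$1,816.62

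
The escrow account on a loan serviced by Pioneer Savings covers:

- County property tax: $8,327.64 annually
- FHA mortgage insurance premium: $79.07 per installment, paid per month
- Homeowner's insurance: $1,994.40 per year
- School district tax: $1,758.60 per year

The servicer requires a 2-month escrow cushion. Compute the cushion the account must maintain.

$2,171.58

County property tax — $8,327.64 annually
FHA mortgage insurance premium — $79.07 × 12 = $948.84 annually
Homeowner's insurance — $1,994.40 annually
School district tax — $1,758.60 annually
Total per year = $8,327.64 + $948.84 + $1,994.40 + $1,758.60 = $13,029.48
Monthly = $13,029.48 / 12 = $1,085.79
Reserve = 2 × $1,085.79 = $2,171.58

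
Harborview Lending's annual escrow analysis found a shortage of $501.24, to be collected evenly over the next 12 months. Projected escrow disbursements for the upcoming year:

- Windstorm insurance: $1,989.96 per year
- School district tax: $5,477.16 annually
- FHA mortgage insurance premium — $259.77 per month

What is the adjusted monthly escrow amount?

Windstorm insurance = $1,989.96/yr
School district tax = $5,477.16/yr
FHA mortgage insurance premium = $259.77 × 12 = $3,117.24/yr
Combined annual = $1,989.96 + $5,477.16 + $3,117.24 = $10,584.36
Base monthly escrow = $10,584.36 / 12 = $882.03
Shortage spread = $501.24 / 12 = $41.77/mo
Adjusted monthly = $882.03 + $41.77 = $923.80

$923.80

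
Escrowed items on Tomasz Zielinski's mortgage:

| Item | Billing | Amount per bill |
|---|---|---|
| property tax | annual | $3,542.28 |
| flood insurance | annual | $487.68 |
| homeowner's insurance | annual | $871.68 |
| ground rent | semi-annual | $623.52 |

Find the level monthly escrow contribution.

Property tax = $3,542.28/yr
Flood insurance = $487.68/yr
Homeowner's insurance = $871.68/yr
Ground rent = $623.52 × 2 = $1,247.04/yr
Annual escrow total = $6,148.68
Monthly = $6,148.68 ÷ 12 = $512.39

$512.39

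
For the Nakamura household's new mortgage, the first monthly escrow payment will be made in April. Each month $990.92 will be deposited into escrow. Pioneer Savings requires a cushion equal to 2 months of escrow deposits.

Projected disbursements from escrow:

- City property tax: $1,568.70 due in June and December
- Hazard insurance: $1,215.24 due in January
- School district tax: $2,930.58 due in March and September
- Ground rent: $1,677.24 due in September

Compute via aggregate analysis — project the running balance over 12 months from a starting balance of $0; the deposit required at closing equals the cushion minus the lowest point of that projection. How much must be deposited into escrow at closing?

Cushion = 2 × $990.92 = $1,981.84
Trial balance (start $0, +$990.92 each month, − disbursements):
  Apr: +$990.92 → $990.92
  May: +$990.92 → $1,981.84
  Jun: +$990.92 − $1,568.70 → $1,404.06
  Jul: +$990.92 → $2,394.98
  Aug: +$990.92 → $3,385.90
  Sep: +$990.92 − $4,607.82 → -$231.00
  Oct: +$990.92 → $759.92
  Nov: +$990.92 → $1,750.84
  Dec: +$990.92 − $1,568.70 → $1,173.06
  Jan: +$990.92 − $1,215.24 → $948.74
  Feb: +$990.92 → $1,939.66
  Mar: +$990.92 − $2,930.58 → $0.00
Lowest trial balance = -$231.00 (Sep)
Initial deposit = cushion − low point = $1,981.84 − (-$231.00) = $2,212.84

$2,212.84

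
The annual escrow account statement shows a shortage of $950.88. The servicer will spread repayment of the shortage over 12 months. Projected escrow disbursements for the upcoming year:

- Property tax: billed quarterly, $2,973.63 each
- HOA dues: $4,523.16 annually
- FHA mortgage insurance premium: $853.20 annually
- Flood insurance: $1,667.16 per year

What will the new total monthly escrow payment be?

Property tax: $2,973.63 × 4 = $11,894.52
HOA dues: $4,523.16
FHA mortgage insurance premium: $853.20
Flood insurance: $1,667.16
Annual escrow total = $11,894.52 + $4,523.16 + $853.20 + $1,667.16 = $18,938.04
Per month = $18,938.04 / 12 = $1,578.17
Monthly shortage recovery: $950.88 / 12 = $79.24
Adjusted monthly = $1,578.17 + $79.24 = $1,657.41

$1,657.41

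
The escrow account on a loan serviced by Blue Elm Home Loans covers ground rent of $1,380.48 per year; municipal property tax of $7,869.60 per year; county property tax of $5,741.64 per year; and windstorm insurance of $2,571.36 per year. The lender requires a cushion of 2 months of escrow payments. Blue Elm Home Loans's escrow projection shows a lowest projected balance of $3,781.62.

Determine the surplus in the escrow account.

Ground rent — $1,380.48
Municipal property tax — $7,869.60
County property tax — $5,741.64
Windstorm insurance — $2,571.36
Annual escrow total = $17,563.08
Per month = $17,563.08 ÷ 12 = $1,463.59
Required cushion = 2 × $1,463.59 = $2,927.18
Excess over cushion: $3,781.62 − $2,927.18 = $854.44

$854.44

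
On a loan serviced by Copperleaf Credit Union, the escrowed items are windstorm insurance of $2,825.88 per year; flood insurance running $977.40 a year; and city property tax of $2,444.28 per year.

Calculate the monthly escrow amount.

$520.63

Windstorm insurance = $2,825.88/yr
Flood insurance = $977.40/yr
City property tax = $2,444.28/yr
Combined annual = $6,247.56
Base monthly escrow = $6,247.56 ÷ 12 = $520.63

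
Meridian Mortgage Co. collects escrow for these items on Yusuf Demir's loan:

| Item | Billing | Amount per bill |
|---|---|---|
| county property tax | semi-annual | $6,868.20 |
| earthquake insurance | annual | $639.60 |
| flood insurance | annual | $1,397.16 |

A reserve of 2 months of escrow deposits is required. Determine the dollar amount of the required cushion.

County property tax: $6,868.20 × 2 = $13,736.40/yr
Earthquake insurance: $639.60/yr
Flood insurance: $1,397.16/yr
Total annual escrow = $13,736.40 + $639.60 + $1,397.16 = $15,773.16
Monthly escrow = $15,773.16 / 12 = $1,314.43
Required cushion = 2 × $1,314.43 = $2,628.86

$2,628.86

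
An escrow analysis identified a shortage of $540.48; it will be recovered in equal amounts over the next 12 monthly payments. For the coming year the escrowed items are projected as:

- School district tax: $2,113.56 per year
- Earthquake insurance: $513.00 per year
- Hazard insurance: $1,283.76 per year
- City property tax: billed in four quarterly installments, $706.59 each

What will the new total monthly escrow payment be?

$606.43

School district tax — $2,113.56 per year
Earthquake insurance — $513.00 per year
Hazard insurance — $1,283.76 per year
City property tax — $706.59 × 4 = $2,826.36 per year
Annual escrow total = $2,113.56 + $513.00 + $1,283.76 + $2,826.36 = $6,736.68
Base monthly escrow = $6,736.68 / 12 = $561.39
Monthly shortage recovery: $540.48 / 12 = $45.04
New monthly escrow = $561.39 + $45.04 = $606.43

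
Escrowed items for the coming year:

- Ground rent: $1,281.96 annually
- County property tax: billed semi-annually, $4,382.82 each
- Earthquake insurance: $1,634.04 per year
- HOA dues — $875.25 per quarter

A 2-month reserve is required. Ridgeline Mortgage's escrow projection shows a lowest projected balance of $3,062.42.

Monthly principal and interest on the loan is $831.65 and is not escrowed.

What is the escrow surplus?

$531.98

Ground rent — $1,281.96
County property tax — $4,382.82 × 2 = $8,765.64
Earthquake insurance — $1,634.04
HOA dues — $875.25 × 4 = $3,501.00
Total per year = $1,281.96 + $8,765.64 + $1,634.04 + $3,501.00 = $15,182.64
Base monthly escrow = $15,182.64 / 12 = $1,265.22
Cushion = 2 × $1,265.22 = $2,530.44
Excess over cushion: $3,062.42 − $2,530.44 = $531.98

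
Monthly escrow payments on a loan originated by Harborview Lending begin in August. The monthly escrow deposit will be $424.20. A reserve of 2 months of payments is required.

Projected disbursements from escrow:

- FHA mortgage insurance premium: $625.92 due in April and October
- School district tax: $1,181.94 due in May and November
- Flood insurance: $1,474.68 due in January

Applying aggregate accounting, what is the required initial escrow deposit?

$1,696.80

Cushion = 2 × $424.20 = $848.40
Trial balance (start $0, +$424.20 each month, − disbursements):
  Aug: +$424.20 → $424.20
  Sep: +$424.20 → $848.40
  Oct: +$424.20 − $625.92 → $646.68
  Nov: +$424.20 − $1,181.94 → -$111.06
  Dec: +$424.20 → $313.14
  Jan: +$424.20 − $1,474.68 → -$737.34
  Feb: +$424.20 → -$313.14
  Mar: +$424.20 → $111.06
  Apr: +$424.20 − $625.92 → -$90.66
  May: +$424.20 − $1,181.94 → -$848.40
  Jun: +$424.20 → -$424.20
  Jul: +$424.20 → $0.00
Lowest trial balance = -$848.40 (May)
Initial deposit = cushion − low point = $848.40 − (-$848.40) = $1,696.80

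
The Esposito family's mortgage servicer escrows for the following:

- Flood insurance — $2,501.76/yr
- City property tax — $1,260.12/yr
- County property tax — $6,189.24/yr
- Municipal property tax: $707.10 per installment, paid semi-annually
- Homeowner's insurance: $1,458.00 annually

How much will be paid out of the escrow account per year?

$12,823.32

Flood insurance: $2,501.76/yr
City property tax: $1,260.12/yr
County property tax: $6,189.24/yr
Municipal property tax: $707.10 × 2 = $1,414.20/yr
Homeowner's insurance: $1,458.00/yr
Total annual escrow = $2,501.76 + $1,260.12 + $6,189.24 + $1,414.20 + $1,458.00 = $12,823.32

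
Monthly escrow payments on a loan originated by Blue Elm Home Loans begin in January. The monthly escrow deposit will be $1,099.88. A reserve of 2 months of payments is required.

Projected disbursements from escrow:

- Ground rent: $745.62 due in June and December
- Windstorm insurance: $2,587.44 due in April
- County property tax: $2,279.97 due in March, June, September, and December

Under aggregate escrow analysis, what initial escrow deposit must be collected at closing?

$3,493.48

Cushion = 2 × $1,099.88 = $2,199.76
Trial balance (start $0, +$1,099.88 each month, − disbursements):
  Jan: +$1,099.88 → $1,099.88
  Feb: +$1,099.88 → $2,199.76
  Mar: +$1,099.88 − $2,279.97 → $1,019.67
  Apr: +$1,099.88 − $2,587.44 → -$467.89
  May: +$1,099.88 → $631.99
  Jun: +$1,099.88 − $3,025.59 → -$1,293.72
  Jul: +$1,099.88 → -$193.84
  Aug: +$1,099.88 → $906.04
  Sep: +$1,099.88 − $2,279.97 → -$274.05
  Oct: +$1,099.88 → $825.83
  Nov: +$1,099.88 → $1,925.71
  Dec: +$1,099.88 − $3,025.59 → $0.00
Lowest trial balance = -$1,293.72 (Jun)
Initial deposit = cushion − low point = $2,199.76 − (-$1,293.72) = $3,493.48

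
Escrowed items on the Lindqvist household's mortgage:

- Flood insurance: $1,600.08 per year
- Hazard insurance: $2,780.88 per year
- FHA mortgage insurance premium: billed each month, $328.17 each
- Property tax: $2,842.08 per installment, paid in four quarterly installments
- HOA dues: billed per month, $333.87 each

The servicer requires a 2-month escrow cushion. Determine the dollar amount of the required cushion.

$3,948.96

Flood insurance — $1,600.08/yr
Hazard insurance — $2,780.88/yr
FHA mortgage insurance premium — $328.17 × 12 = $3,938.04/yr
Property tax — $2,842.08 × 4 = $11,368.32/yr
HOA dues — $333.87 × 12 = $4,006.44/yr
Annual escrow total = $23,693.76
Base monthly escrow = $23,693.76 / 12 = $1,974.48
Reserve = 2 × $1,974.48 = $3,948.96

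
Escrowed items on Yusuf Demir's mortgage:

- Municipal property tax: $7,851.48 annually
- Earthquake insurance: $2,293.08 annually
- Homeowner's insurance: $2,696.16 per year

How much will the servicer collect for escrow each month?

$1,070.06

Municipal property tax: $7,851.48 annually
Earthquake insurance: $2,293.08 annually
Homeowner's insurance: $2,696.16 annually
Total annual escrow = $12,840.72
Base monthly escrow = $12,840.72 / 12 = $1,070.06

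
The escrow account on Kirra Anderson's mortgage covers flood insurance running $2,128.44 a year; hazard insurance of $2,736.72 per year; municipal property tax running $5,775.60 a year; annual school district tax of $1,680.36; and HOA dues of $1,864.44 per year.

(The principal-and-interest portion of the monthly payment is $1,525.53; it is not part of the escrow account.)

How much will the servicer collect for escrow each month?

$1,182.13

Flood insurance = $2,128.44/yr
Hazard insurance = $2,736.72/yr
Municipal property tax = $5,775.60/yr
School district tax = $1,680.36/yr
HOA dues = $1,864.44/yr
Annual escrow total = $2,128.44 + $2,736.72 + $5,775.60 + $1,680.36 + $1,864.44 = $14,185.56
Per month = $14,185.56 ÷ 12 = $1,182.13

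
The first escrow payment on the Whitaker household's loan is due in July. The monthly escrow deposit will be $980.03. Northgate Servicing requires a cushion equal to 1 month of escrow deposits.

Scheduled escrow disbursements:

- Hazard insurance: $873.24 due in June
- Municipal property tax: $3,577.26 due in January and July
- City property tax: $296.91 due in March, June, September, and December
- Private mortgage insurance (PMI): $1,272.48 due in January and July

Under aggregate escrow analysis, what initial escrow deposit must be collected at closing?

$4,849.74

Cushion = 1 × $980.03 = $980.03
Trial balance (start $0, +$980.03 each month, − disbursements):
  Jul: +$980.03 − $4,849.74 → -$3,869.71
  Aug: +$980.03 → -$2,889.68
  Sep: +$980.03 − $296.91 → -$2,206.56
  Oct: +$980.03 → -$1,226.53
  Nov: +$980.03 → -$246.50
  Dec: +$980.03 − $296.91 → $436.62
  Jan: +$980.03 − $4,849.74 → -$3,433.09
  Feb: +$980.03 → -$2,453.06
  Mar: +$980.03 − $296.91 → -$1,769.94
  Apr: +$980.03 → -$789.91
  May: +$980.03 → $190.12
  Jun: +$980.03 − $1,170.15 → $0.00
Lowest trial balance = -$3,869.71 (Jul)
Initial deposit = cushion − low point = $980.03 − (-$3,869.71) = $4,849.74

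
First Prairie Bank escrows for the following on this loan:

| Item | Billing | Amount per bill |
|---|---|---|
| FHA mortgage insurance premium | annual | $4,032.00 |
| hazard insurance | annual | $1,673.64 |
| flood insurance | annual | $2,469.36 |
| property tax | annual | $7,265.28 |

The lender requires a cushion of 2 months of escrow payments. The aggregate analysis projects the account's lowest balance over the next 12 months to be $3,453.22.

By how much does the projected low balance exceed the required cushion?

$879.84

FHA mortgage insurance premium: $4,032.00/yr
Hazard insurance: $1,673.64/yr
Flood insurance: $2,469.36/yr
Property tax: $7,265.28/yr
Combined annual = $4,032.00 + $1,673.64 + $2,469.36 + $7,265.28 = $15,440.28
Base monthly escrow = $15,440.28 / 12 = $1,286.69
Required reserve = 2 × $1,286.69 = $2,573.38
Excess over cushion: $3,453.22 − $2,573.38 = $879.84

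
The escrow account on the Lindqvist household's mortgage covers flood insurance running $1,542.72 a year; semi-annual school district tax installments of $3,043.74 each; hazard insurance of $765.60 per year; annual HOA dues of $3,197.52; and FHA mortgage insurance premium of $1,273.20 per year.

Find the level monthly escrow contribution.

Flood insurance: $1,542.72
School district tax: $3,043.74 × 2 = $6,087.48
Hazard insurance: $765.60
HOA dues: $3,197.52
FHA mortgage insurance premium: $1,273.20
Yearly total = $12,866.52
Base monthly escrow = $12,866.52 ÷ 12 = $1,072.21

$1,072.21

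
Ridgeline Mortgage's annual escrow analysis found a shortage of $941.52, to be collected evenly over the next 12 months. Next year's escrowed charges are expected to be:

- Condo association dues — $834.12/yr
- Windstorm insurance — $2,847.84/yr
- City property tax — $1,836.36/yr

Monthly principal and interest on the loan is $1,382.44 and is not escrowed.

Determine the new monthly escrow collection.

Condo association dues = $834.12
Windstorm insurance = $2,847.84
City property tax = $1,836.36
Yearly total = $834.12 + $2,847.84 + $1,836.36 = $5,518.32
Monthly = $5,518.32 ÷ 12 = $459.86
Shortage per month = $941.52 / 12 = $78.46
Adjusted monthly = $459.86 + $78.46 = $538.32

$538.32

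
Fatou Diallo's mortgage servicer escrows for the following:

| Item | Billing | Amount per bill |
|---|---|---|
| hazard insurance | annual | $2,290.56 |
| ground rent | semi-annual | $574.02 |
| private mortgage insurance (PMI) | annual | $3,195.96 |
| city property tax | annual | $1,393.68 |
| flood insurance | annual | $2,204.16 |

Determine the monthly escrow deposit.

Hazard insurance = $2,290.56 per year
Ground rent = $574.02 × 2 = $1,148.04 per year
Private mortgage insurance (PMI) = $3,195.96 per year
City property tax = $1,393.68 per year
Flood insurance = $2,204.16 per year
Total per year = $2,290.56 + $1,148.04 + $3,195.96 + $1,393.68 + $2,204.16 = $10,232.40
Per month = $10,232.40 ÷ 12 = $852.70

$852.70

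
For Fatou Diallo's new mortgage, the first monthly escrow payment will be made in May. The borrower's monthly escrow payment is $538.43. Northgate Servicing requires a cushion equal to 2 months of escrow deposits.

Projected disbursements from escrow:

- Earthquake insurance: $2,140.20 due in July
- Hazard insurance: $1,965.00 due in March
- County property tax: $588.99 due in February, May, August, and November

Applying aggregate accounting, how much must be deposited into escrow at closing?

$2,241.32

Cushion = 2 × $538.43 = $1,076.86
Trial balance (start $0, +$538.43 each month, − disbursements):
  May: +$538.43 − $588.99 → -$50.56
  Jun: +$538.43 → $487.87
  Jul: +$538.43 − $2,140.20 → -$1,113.90
  Aug: +$538.43 − $588.99 → -$1,164.46
  Sep: +$538.43 → -$626.03
  Oct: +$538.43 → -$87.60
  Nov: +$538.43 − $588.99 → -$138.16
  Dec: +$538.43 → $400.27
  Jan: +$538.43 → $938.70
  Feb: +$538.43 − $588.99 → $888.14
  Mar: +$538.43 − $1,965.00 → -$538.43
  Apr: +$538.43 → $0.00
Lowest trial balance = -$1,164.46 (Aug)
Initial deposit = cushion − low point = $1,076.86 − (-$1,164.46) = $2,241.32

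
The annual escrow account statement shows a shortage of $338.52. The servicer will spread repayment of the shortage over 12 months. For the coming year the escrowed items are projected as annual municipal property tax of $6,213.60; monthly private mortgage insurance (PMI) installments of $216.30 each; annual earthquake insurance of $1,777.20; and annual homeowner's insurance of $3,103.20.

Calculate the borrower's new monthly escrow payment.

$1,169.01

Municipal property tax = $6,213.60 annually
Private mortgage insurance (PMI) = $216.30 × 12 = $2,595.60 annually
Earthquake insurance = $1,777.20 annually
Homeowner's insurance = $3,103.20 annually
Yearly total = $6,213.60 + $2,595.60 + $1,777.20 + $3,103.20 = $13,689.60
Monthly escrow = $13,689.60 / 12 = $1,140.80
Monthly shortage recovery: $338.52 ÷ 12 = $28.21
New monthly escrow = $1,140.80 + $28.21 = $1,169.01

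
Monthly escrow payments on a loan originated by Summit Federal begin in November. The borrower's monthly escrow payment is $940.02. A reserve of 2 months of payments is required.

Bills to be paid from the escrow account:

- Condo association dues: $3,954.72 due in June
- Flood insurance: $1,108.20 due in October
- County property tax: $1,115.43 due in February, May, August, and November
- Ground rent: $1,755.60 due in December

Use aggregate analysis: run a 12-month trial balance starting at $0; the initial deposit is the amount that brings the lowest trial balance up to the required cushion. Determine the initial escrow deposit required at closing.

Cushion = 2 × $940.02 = $1,880.04
Trial balance (start $0, +$940.02 each month, − disbursements):
  Nov: +$940.02 − $1,115.43 → -$175.41
  Dec: +$940.02 − $1,755.60 → -$990.99
  Jan: +$940.02 → -$50.97
  Feb: +$940.02 − $1,115.43 → -$226.38
  Mar: +$940.02 → $713.64
  Apr: +$940.02 → $1,653.66
  May: +$940.02 − $1,115.43 → $1,478.25
  Jun: +$940.02 − $3,954.72 → -$1,536.45
  Jul: +$940.02 → -$596.43
  Aug: +$940.02 − $1,115.43 → -$771.84
  Sep: +$940.02 → $168.18
  Oct: +$940.02 − $1,108.20 → $0.00
Lowest trial balance = -$1,536.45 (Jun)
Initial deposit = cushion − low point = $1,880.04 − (-$1,536.45) = $3,416.49

$3,416.49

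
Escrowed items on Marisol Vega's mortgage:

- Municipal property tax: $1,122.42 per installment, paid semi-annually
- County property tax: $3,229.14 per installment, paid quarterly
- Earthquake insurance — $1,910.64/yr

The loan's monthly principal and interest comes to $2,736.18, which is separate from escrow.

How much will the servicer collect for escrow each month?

$1,422.67

Municipal property tax: $1,122.42 × 2 = $2,244.84/yr
County property tax: $3,229.14 × 4 = $12,916.56/yr
Earthquake insurance: $1,910.64/yr
Yearly total = $17,072.04
Per month = $17,072.04 / 12 = $1,422.67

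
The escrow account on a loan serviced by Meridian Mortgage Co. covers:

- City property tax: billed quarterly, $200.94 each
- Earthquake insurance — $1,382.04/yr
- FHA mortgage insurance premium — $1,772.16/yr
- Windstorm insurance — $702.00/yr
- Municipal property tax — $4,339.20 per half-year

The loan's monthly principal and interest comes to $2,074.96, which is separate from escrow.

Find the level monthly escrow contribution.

City property tax = $200.94 × 4 = $803.76
Earthquake insurance = $1,382.04
FHA mortgage insurance premium = $1,772.16
Windstorm insurance = $702.00
Municipal property tax = $4,339.20 × 2 = $8,678.40
Yearly total = $803.76 + $1,382.04 + $1,772.16 + $702.00 + $8,678.40 = $13,338.36
Monthly escrow = $13,338.36 ÷ 12 = $1,111.53

$1,111.53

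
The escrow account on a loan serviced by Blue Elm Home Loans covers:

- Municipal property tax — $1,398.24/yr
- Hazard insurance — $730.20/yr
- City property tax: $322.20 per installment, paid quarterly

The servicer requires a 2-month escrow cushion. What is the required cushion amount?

Municipal property tax = $1,398.24/yr
Hazard insurance = $730.20/yr
City property tax = $322.20 × 4 = $1,288.80/yr
Annual escrow total = $1,398.24 + $730.20 + $1,288.80 = $3,417.24
Base monthly escrow = $3,417.24 ÷ 12 = $284.77
Required cushion = 2 × $284.77 = $569.54

$569.54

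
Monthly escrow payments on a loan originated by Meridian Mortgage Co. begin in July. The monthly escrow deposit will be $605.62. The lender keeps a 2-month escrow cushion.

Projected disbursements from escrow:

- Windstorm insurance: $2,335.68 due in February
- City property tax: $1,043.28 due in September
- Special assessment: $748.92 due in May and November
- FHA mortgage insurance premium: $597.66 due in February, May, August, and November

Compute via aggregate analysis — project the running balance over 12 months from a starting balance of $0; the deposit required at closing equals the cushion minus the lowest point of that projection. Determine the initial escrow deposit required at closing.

$2,287.14

Cushion = 2 × $605.62 = $1,211.24
Trial balance (start $0, +$605.62 each month, − disbursements):
  Jul: +$605.62 → $605.62
  Aug: +$605.62 − $597.66 → $613.58
  Sep: +$605.62 − $1,043.28 → $175.92
  Oct: +$605.62 → $781.54
  Nov: +$605.62 − $1,346.58 → $40.58
  Dec: +$605.62 → $646.20
  Jan: +$605.62 → $1,251.82
  Feb: +$605.62 − $2,933.34 → -$1,075.90
  Mar: +$605.62 → -$470.28
  Apr: +$605.62 → $135.34
  May: +$605.62 − $1,346.58 → -$605.62
  Jun: +$605.62 → $0.00
Lowest trial balance = -$1,075.90 (Feb)
Initial deposit = cushion − low point = $1,211.24 − (-$1,075.90) = $2,287.14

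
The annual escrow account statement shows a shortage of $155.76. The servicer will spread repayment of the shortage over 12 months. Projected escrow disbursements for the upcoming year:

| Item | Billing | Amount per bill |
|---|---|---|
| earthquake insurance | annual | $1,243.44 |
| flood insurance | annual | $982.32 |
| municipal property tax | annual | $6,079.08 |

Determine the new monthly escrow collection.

Earthquake insurance = $1,243.44
Flood insurance = $982.32
Municipal property tax = $6,079.08
Combined annual = $8,304.84
Monthly escrow = $8,304.84 ÷ 12 = $692.07
Shortage spread = $155.76 / 12 = $12.98/mo
Adjusted monthly = $692.07 + $12.98 = $705.05

$705.05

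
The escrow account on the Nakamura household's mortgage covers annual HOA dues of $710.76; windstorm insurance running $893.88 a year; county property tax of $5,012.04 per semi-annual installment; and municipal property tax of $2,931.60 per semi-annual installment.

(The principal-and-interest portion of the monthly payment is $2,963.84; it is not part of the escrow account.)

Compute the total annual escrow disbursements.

$17,491.92

HOA dues — $710.76 per year
Windstorm insurance — $893.88 per year
County property tax — $5,012.04 × 2 = $10,024.08 per year
Municipal property tax — $2,931.60 × 2 = $5,863.20 per year
Yearly total = $710.76 + $893.88 + $10,024.08 + $5,863.20 = $17,491.92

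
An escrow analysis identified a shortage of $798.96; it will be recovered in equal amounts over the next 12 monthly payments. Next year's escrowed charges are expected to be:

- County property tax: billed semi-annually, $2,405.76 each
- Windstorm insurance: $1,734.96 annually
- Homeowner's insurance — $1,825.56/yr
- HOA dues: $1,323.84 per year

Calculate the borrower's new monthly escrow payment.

County property tax — $2,405.76 × 2 = $4,811.52 annually
Windstorm insurance — $1,734.96 annually
Homeowner's insurance — $1,825.56 annually
HOA dues — $1,323.84 annually
Total annual escrow = $9,695.88
Per month = $9,695.88 ÷ 12 = $807.99
Shortage per month = $798.96 ÷ 12 = $66.58
Adjusted monthly = $807.99 + $66.58 = $874.57

$874.57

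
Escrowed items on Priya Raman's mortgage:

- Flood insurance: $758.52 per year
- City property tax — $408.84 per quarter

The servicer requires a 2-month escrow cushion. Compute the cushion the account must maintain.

Flood insurance = $758.52 per year
City property tax = $408.84 × 4 = $1,635.36 per year
Total annual escrow = $758.52 + $1,635.36 = $2,393.88
Per month = $2,393.88 / 12 = $199.49
Cushion = 2 × $199.49 = $398.98

$398.98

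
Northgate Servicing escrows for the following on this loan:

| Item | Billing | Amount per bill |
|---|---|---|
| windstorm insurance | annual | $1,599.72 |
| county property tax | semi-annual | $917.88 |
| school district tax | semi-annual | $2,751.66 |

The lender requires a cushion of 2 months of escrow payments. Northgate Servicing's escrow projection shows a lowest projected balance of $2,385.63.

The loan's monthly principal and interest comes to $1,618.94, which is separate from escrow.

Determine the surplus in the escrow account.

$895.83

Windstorm insurance — $1,599.72
County property tax — $917.88 × 2 = $1,835.76
School district tax — $2,751.66 × 2 = $5,503.32
Total per year = $8,938.80
Monthly escrow = $8,938.80 ÷ 12 = $744.90
Required reserve = 2 × $744.90 = $1,489.80
Surplus = $2,385.63 − $1,489.80 = $895.83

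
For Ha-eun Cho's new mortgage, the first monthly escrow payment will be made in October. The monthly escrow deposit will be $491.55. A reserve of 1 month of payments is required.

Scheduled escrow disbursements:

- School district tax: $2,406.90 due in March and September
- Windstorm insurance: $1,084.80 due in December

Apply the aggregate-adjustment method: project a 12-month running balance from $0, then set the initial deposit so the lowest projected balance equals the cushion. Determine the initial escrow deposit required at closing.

Cushion = 1 × $491.55 = $491.55
Trial balance (start $0, +$491.55 each month, − disbursements):
  Oct: +$491.55 → $491.55
  Nov: +$491.55 → $983.10
  Dec: +$491.55 − $1,084.80 → $389.85
  Jan: +$491.55 → $881.40
  Feb: +$491.55 → $1,372.95
  Mar: +$491.55 − $2,406.90 → -$542.40
  Apr: +$491.55 → -$50.85
  May: +$491.55 → $440.70
  Jun: +$491.55 → $932.25
  Jul: +$491.55 → $1,423.80
  Aug: +$491.55 → $1,915.35
  Sep: +$491.55 − $2,406.90 → $0.00
Lowest trial balance = -$542.40 (Mar)
Initial deposit = cushion − low point = $491.55 − (-$542.40) = $1,033.95

$1,033.95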